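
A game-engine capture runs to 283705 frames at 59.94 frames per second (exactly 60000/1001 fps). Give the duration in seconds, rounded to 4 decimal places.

4733.1451 seconds

Running time = 283705 × 1001/60000 = 56797741/12000 s ≈ 4733.1451 s.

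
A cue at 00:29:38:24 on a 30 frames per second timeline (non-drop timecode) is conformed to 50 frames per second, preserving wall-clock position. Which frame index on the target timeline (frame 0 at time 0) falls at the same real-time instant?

frame 88940

Source frame index: (0×3600 + 29×60 + 38) × 30 + 24 = 53364.
Real time: 53364 / (30) = 8894/5 s.
Target frame: (8894/5) × (50) = 88940.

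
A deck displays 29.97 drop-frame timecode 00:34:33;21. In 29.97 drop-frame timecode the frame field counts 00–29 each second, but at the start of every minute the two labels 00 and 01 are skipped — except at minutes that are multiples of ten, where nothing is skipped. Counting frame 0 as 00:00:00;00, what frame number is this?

62149

As if non-drop at 30 labels/s: (0 × 3600 + 34 × 60 + 33) × 30 + 21 = 62211.
Minute boundaries passed: 34; those not divisible by 10: 34 − 3 = 31; dropped labels = 2 × 31 = 62.
Actual frame index = 62211 − 62 = 62149.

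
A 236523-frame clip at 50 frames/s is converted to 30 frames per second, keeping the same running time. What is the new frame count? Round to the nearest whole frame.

Frames at target rate = 236523 × (30) / (50) = 709569/5 ≈ 141913.800.
Nearest whole frame: 141914.

141914 frames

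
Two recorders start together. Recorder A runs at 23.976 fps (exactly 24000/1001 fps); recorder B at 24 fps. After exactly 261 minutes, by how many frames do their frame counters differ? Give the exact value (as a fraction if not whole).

261 min = 15660 s.
A emits 24000/1001 × 15660 = 375840000/1001 frames; B emits 24 × 15660 = 375840.
Difference = 375840/1001 frames (≈ 375.4645); B is ahead of A.

375840/1001 frames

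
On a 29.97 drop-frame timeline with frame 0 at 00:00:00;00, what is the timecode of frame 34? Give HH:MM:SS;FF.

Ten DF minutes hold 17982 frames, so frame 34 lies in block 0 (frames 0–17981) with 34 frames into that block.
The block's first minute is 1800 frames and the rest 1798 each; 34 frames reaches minute 0, so 0 × 18 + 0 × 2 = 0 labels have been skipped so far.
Adding those back, label number 34 + 0 = 34 at 30 labels/s is 1 s + 4 f = 0 h 0 min 1 s frame 4, i.e. 00:00:01;04.

00:00:01;04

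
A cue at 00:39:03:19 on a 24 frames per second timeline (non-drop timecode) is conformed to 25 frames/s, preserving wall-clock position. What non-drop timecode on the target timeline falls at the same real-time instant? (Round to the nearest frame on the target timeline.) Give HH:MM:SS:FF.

Source frame index: (0×3600 + 39×60 + 3) × 24 + 19 = 56251.
Real time: 56251 / (24) = 56251/24 s.
Target frame: (56251/24) × (25) = 1406275/24 ≈ 58594.792 → 58595.
At 25 labels/s: frame 58595 → 00:39:03:20.

00:39:03:20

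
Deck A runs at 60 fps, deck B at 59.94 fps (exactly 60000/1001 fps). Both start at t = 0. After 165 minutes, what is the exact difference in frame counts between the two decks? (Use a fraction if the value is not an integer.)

165 min = 9900 s.
A emits 60 × 9900 = 594000 frames; B emits 60000/1001 × 9900 = 54000000/91.
Difference = 54000/91 frames (≈ 593.4066); B is behind A.

54000/91 frames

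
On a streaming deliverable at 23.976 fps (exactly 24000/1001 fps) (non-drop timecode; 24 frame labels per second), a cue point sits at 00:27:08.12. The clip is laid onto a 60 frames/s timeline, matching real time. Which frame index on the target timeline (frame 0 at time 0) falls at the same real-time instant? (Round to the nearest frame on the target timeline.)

Source frame index: (0×3600 + 27×60 + 8) × 24 + 12 = 39084.
Real time: 39084 / (24000/1001) = 3260257/2000 s.
Target frame: (3260257/2000) × (60) = 9780771/100 ≈ 97807.710 → 97808.

frame 97808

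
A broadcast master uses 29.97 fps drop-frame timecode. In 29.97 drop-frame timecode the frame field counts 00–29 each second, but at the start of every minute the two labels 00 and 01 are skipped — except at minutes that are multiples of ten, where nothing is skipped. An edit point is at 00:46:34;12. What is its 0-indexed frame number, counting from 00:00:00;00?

As if non-drop at 30 labels/s: (0 × 3600 + 46 × 60 + 34) × 30 + 12 = 83832.
Minute boundaries passed: 46; those not divisible by 10: 46 − 4 = 42; dropped labels = 2 × 42 = 84.
Actual frame index = 83832 − 84 = 83748.

83748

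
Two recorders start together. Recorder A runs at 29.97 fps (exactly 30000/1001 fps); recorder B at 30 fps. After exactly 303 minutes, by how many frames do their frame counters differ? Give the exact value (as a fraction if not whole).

303 min = 18180 s.
A emits 30000/1001 × 18180 = 545400000/1001 frames; B emits 30 × 18180 = 545400.
Difference = 545400/1001 frames (≈ 544.8551); B is ahead of A.

545400/1001 frames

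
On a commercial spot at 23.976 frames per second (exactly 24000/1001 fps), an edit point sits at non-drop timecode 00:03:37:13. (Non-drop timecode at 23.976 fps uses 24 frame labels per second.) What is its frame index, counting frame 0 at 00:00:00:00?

5221

Total seconds to the label: (0 × 3600 + 3 × 60 + 37) = 217.
Frame index = 217 × 24 + 13 = 5221.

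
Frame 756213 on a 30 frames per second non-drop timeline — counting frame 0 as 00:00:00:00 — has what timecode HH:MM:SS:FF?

07:00:07:03

756213 ÷ 30 = 25207 full seconds, remainder 3 frames.
25207 s = 7 h 0 min 7 s.
Timecode: 07:00:07:03.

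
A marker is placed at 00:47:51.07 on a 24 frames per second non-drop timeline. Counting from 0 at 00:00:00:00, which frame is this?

Total seconds to the label: (0 × 3600 + 47 × 60 + 51) = 2871.
Frame index = 2871 × 24 + 7 = 68911.

68911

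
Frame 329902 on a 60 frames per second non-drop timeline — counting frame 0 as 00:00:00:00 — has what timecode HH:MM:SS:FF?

01:31:38:22

329902 ÷ 60 = 5498 full seconds, remainder 22 frames.
5498 s = 1 h 31 min 38 s.
Timecode: 01:31:38:22.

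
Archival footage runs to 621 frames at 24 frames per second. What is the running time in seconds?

Running time = 621 / (24) = 25.875 s.

25.875 seconds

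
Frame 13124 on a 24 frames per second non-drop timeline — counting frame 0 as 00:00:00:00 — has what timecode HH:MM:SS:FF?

00:09:06:20

13124 ÷ 24 = 546 full seconds, remainder 20 frames.
546 s = 0 h 9 min 6 s.
Timecode: 00:09:06:20.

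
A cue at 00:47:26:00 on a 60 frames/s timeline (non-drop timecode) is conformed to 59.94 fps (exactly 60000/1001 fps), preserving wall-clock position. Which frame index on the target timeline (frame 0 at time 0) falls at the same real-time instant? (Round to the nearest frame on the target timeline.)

frame 170589

Source frame index: (0×3600 + 47×60 + 26) × 60 + 0 = 170760.
Real time: 170760 / (60) = 2846 s.
Target frame: (2846) × (60000/1001) = 170760000/1001 ≈ 170589.411 → 170589.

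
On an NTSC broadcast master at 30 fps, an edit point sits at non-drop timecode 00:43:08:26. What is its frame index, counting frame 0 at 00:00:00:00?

77666

Total seconds to the label: (0 × 3600 + 43 × 60 + 8) = 2588.
Frame index = 2588 × 30 + 26 = 77666.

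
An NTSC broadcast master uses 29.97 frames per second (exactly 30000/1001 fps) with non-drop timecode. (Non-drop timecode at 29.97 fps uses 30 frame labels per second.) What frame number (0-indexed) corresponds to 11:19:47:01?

1223611

Total seconds to the label: (11 × 3600 + 19 × 60 + 47) = 40787.
Frame index = 40787 × 30 + 1 = 1223611.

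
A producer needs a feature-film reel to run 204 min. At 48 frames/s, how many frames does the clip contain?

587520 frames

204 min = 12240 s.
Frames = 12240 × 48 = 587520.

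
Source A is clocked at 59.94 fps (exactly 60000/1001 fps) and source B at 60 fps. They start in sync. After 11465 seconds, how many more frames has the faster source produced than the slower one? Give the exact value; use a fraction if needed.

A emits 60000/1001 × 11465 = 687900000/1001 frames; B emits 60 × 11465 = 687900.
Difference = 687900/1001 frames (≈ 687.2128); B is ahead of A.

687900/1001 frames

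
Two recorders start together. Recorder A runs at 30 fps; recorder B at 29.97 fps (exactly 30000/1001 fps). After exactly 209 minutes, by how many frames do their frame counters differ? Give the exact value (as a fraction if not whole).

209 min = 12540 s.
A emits 30 × 12540 = 376200 frames; B emits 30000/1001 × 12540 = 34200000/91.
Difference = 34200/91 frames (≈ 375.8242); B is behind A.

34200/91 frames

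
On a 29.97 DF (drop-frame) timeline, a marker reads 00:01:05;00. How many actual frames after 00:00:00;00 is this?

As if non-drop at 30 labels/s: (0 × 3600 + 1 × 60 + 5) × 30 + 0 = 1950.
Minute boundaries passed: 1; those not divisible by 10: 1 − 0 = 1; dropped labels = 2 × 1 = 2.
Actual frame index = 1950 − 2 = 1948.

1948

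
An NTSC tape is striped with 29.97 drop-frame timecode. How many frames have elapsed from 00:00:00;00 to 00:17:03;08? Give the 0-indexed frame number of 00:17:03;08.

As if non-drop at 30 labels/s: (0 × 3600 + 17 × 60 + 3) × 30 + 8 = 30698.
Minute boundaries passed: 17; those not divisible by 10: 17 − 1 = 16; dropped labels = 2 × 16 = 32.
Actual frame index = 30698 − 32 = 30666.

30666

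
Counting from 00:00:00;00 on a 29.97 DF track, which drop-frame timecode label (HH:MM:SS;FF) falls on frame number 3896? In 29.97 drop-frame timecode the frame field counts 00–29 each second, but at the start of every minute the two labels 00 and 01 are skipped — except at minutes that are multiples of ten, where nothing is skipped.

Each 10-minute DF block holds 10 × 60 × 30 − 9 × 2 = 17982 frames. 3896 ÷ 17982 → 0 full blocks, remainder 3896.
Within the partial block the first minute is 1800 frames and each further minute 1798, so 2 further minute boundaries passed. Total skipped labels = 18 × 0 + 2 × 2 = 4.
Non-drop label index = 3896 + 4 = 3900; at 30 labels/s that is 00:02:10:00, i.e. DF 00:02:10;00.

00:02:10;00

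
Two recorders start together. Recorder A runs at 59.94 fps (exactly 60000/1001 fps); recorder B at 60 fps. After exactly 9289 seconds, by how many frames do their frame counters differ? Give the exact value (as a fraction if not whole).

A emits 60000/1001 × 9289 = 79620000/143 frames; B emits 60 × 9289 = 557340.
Difference = 79620/143 frames (≈ 556.7832); B is ahead of A.

79620/143 frames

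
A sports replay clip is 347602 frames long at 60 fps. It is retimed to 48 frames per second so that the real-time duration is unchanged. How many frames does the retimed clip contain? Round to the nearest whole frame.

278082 frames

Frames at target rate = 347602 × (48) / (60) = 1390408/5 ≈ 278081.600.
Nearest whole frame: 278082.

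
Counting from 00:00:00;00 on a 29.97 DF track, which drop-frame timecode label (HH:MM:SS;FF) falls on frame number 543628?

Ten DF minutes hold 17982 frames, so frame 543628 lies in block 30 (frames 539460–557441) with 4168 frames into that block.
The block's first minute is 1800 frames and the rest 1798 each; 4168 frames reaches minute 2, so 30 × 18 + 2 × 2 = 544 labels have been skipped so far.
Adding those back, label number 543628 + 544 = 544172 at 30 labels/s is 18139 s + 2 f = 5 h 2 min 19 s frame 2, i.e. 05:02:19;02.

05:02:19;02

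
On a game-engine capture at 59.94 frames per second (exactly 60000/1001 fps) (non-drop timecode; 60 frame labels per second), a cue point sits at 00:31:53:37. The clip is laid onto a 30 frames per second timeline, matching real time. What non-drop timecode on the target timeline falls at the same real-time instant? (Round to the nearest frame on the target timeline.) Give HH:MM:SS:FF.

Source frame index: (0×3600 + 31×60 + 53) × 60 + 37 = 114817.
Real time: 114817 / (60000/1001) = 114931817/60000 s.
Target frame: (114931817/60000) × (30) = 114931817/2000 ≈ 57465.908 → 57466.
At 30 labels/s: frame 57466 → 00:31:55:16.

00:31:55:16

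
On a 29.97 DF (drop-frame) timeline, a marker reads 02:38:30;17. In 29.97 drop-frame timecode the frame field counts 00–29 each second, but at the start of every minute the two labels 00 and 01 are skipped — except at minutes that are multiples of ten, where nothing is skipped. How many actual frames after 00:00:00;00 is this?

As if non-drop at 30 labels/s: (2 × 3600 + 38 × 60 + 30) × 30 + 17 = 285317.
Minute boundaries passed: 158; those not divisible by 10: 158 − 15 = 143; dropped labels = 2 × 143 = 286.
Actual frame index = 285317 − 286 = 285031.

285031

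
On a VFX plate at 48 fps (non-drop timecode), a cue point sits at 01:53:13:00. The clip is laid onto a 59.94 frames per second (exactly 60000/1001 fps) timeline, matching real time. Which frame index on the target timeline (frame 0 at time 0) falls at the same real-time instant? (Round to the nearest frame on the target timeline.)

frame 407173

Source frame index: (1×3600 + 53×60 + 13) × 48 + 0 = 326064.
Real time: 326064 / (48) = 6793 s.
Target frame: (6793) × (60000/1001) = 407580000/1001 ≈ 407172.827 → 407173.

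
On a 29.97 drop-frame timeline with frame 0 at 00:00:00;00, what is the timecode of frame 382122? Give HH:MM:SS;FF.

03:32:30;04

Ten DF minutes hold 17982 frames, so frame 382122 lies in block 21 (frames 377622–395603) with 4500 frames into that block.
The block's first minute is 1800 frames and the rest 1798 each; 4500 frames reaches minute 2, so 21 × 18 + 2 × 2 = 382 labels have been skipped so far.
Adding those back, label number 382122 + 382 = 382504 at 30 labels/s is 12750 s + 4 f = 3 h 32 min 30 s frame 4, i.e. 03:32:30;04.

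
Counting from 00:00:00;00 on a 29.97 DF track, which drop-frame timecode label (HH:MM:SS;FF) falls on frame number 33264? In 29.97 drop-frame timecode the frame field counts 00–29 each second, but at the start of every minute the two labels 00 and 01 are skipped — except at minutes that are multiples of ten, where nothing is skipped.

Each 10-minute DF block holds 10 × 60 × 30 − 9 × 2 = 17982 frames. 33264 ÷ 17982 → 1 full block, remainder 15282.
Within the partial block the first minute is 1800 frames and each further minute 1798, so 8 further minute boundaries passed. Total skipped labels = 18 × 1 + 2 × 8 = 34.
Non-drop label index = 33264 + 34 = 33298; at 30 labels/s that is 00:18:29:28, i.e. DF 00:18:29;28.

00:18:29;28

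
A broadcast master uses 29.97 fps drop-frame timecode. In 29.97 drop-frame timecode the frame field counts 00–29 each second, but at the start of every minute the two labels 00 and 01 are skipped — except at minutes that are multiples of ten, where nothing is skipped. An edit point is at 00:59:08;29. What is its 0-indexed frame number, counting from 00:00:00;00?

As if non-drop at 30 labels/s: (0 × 3600 + 59 × 60 + 8) × 30 + 29 = 106469.
Minute boundaries passed: 59; those not divisible by 10: 59 − 5 = 54; dropped labels = 2 × 54 = 108.
Actual frame index = 106469 − 108 = 106361.

106361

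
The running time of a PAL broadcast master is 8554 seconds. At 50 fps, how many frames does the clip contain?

Frames = 8554 × 50 = 427700.

427700 frames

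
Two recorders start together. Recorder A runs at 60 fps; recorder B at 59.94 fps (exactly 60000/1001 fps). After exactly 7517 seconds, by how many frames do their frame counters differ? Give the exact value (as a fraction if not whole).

451020/1001 frames

A emits 60 × 7517 = 451020 frames; B emits 60000/1001 × 7517 = 451020000/1001.
Difference = 451020/1001 frames (≈ 450.5694); B is behind A.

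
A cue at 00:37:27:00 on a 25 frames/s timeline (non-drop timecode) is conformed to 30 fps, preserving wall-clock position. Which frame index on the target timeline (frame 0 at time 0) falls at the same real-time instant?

Source frame index: (0×3600 + 37×60 + 27) × 25 + 0 = 56175.
Real time: 56175 / (25) = 2247 s.
Target frame: (2247) × (30) = 67410.

frame 67410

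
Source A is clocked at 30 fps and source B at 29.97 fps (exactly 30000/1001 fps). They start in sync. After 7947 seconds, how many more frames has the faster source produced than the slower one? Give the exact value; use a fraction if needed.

A emits 30 × 7947 = 238410 frames; B emits 30000/1001 × 7947 = 238410000/1001.
Difference = 238410/1001 frames (≈ 238.1718); B is behind A.

238410/1001 frames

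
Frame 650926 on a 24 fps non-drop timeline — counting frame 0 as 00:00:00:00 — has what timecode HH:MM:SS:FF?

07:32:01:22

650926 ÷ 24 = 27121 full seconds, remainder 22 frames.
27121 s = 7 h 32 min 1 s.
Timecode: 07:32:01:22.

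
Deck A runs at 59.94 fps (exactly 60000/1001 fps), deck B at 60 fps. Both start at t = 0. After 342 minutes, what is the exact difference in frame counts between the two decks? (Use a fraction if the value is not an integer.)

342 min = 20520 s.
A emits 60000/1001 × 20520 = 1231200000/1001 frames; B emits 60 × 20520 = 1231200.
Difference = 1231200/1001 frames (≈ 1229.9700); B is ahead of A.

1231200/1001 frames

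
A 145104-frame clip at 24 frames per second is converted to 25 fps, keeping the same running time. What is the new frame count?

Target frames = source frames × (target rate / source rate) = 145104 × (25)/(24) = 145104 × 25/24 = 151150.

151150 frames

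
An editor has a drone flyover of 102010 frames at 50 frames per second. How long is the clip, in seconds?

Running time = 102010 / (50) = 2040.2 s.

2040.2 seconds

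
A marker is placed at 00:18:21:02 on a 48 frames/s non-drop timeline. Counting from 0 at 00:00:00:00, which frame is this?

Total seconds to the label: (0 × 3600 + 18 × 60 + 21) = 1101.
Frame index = 1101 × 48 + 2 = 52850.

52850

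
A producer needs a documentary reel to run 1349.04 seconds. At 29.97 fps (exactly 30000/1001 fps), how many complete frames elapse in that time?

40430 frames

Frames = 1349.04 × 30000/1001 = 525600/13 ≈ 40430.7692.
Complete frames: 40430.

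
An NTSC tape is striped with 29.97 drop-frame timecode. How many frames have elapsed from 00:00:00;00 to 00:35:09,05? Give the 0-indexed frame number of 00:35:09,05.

63211

As if non-drop at 30 labels/s: (0 × 3600 + 35 × 60 + 9) × 30 + 5 = 63275.
Minute boundaries passed: 35; those not divisible by 10: 35 − 3 = 32; dropped labels = 2 × 32 = 64.
Actual frame index = 63275 − 64 = 63211.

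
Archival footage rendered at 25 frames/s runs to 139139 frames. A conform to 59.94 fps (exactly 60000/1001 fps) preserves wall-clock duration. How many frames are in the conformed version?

Target frames = source frames × (target rate / source rate) = 139139 × (60000/1001)/(25) = 139139 × 2400/1001 = 333600.

333600 frames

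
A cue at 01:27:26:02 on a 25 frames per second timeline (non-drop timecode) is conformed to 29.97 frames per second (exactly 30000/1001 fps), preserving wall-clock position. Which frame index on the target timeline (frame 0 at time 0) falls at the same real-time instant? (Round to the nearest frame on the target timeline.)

Source frame index: (1×3600 + 27×60 + 26) × 25 + 2 = 131152.
Real time: 131152 / (25) = 131152/25 s.
Target frame: (131152/25) × (30000/1001) = 22483200/143 ≈ 157225.175 → 157225.

frame 157225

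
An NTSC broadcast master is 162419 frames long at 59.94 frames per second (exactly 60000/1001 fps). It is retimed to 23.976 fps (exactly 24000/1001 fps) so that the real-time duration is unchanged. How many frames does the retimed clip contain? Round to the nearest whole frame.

Frames at target rate = 162419 × (24000/1001) / (60000/1001) = 324838/5 ≈ 64967.600.
Nearest whole frame: 64968.

64968 frames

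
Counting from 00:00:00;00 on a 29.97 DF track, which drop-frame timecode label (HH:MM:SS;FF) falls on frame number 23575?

00:13:06;19

Each 10-minute DF block holds 10 × 60 × 30 − 9 × 2 = 17982 frames. 23575 ÷ 17982 → 1 full block, remainder 5593.
Within the partial block the first minute is 1800 frames and each further minute 1798, so 3 further minute boundaries passed. Total skipped labels = 18 × 1 + 2 × 3 = 24.
Non-drop label index = 23575 + 24 = 23599; at 30 labels/s that is 00:13:06:19, i.e. DF 00:13:06;19.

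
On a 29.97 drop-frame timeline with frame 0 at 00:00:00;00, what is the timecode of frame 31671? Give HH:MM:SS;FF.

00:17:36;23

Ten DF minutes hold 17982 frames, so frame 31671 lies in block 1 (frames 17982–35963) with 13689 frames into that block.
The block's first minute is 1800 frames and the rest 1798 each; 13689 frames reaches minute 7, so 1 × 18 + 7 × 2 = 32 labels have been skipped so far.
Adding those back, label number 31671 + 32 = 31703 at 30 labels/s is 1056 s + 23 f = 0 h 17 min 36 s frame 23, i.e. 00:17:36;23.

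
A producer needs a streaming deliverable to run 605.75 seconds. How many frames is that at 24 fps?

Frames = 605.75 × 24 = 14538.

14538 frames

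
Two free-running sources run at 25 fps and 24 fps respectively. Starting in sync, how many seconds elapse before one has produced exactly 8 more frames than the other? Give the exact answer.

The gap grows by |24 − 25| = 1 frame per second.
Time for a 8-frame gap: 8 ÷ (1) = 8 s.

8 seconds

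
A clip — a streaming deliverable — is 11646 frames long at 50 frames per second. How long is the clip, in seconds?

Running time = 11646 / (50) = 232.92 s.

232.92 seconds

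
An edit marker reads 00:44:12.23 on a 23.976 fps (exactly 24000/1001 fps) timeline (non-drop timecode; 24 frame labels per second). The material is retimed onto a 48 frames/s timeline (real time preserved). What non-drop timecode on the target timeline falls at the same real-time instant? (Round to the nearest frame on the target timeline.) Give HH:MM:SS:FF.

00:44:15:29

Source frame index: (0×3600 + 44×60 + 12) × 24 + 23 = 63671.
Real time: 63671 / (24000/1001) = 63734671/24000 s.
Target frame: (63734671/24000) × (48) = 63734671/500 ≈ 127469.342 → 127469.
At 48 labels/s: frame 127469 → 00:44:15:29.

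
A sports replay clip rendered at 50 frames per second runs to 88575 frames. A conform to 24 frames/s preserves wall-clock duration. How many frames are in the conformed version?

Target frames = source frames × (target rate / source rate) = 88575 × (24)/(50) = 88575 × 12/25 = 42516.

42516 frames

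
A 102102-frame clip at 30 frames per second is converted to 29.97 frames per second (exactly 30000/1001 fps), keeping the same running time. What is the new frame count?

102000 frames

Target frames = source frames × (target rate / source rate) = 102102 × (30000/1001)/(30) = 102102 × 1000/1001 = 102000.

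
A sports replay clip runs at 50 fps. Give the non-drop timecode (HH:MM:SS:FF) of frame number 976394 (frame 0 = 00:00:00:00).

05:25:27:44

976394 ÷ 50 = 19527 full seconds, remainder 44 frames.
19527 s = 5 h 25 min 27 s.
Timecode: 05:25:27:44.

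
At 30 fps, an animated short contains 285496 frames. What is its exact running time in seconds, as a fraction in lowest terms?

Running time = 285496 ÷ (30) = 285496 × 1/30 = 142748/15 s.

142748/15 seconds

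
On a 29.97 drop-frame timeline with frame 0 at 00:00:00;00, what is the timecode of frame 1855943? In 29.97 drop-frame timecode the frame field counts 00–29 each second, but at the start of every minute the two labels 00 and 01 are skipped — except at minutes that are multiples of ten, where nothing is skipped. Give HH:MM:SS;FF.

17:12:06;21

Each 10-minute DF block holds 10 × 60 × 30 − 9 × 2 = 17982 frames. 1855943 ÷ 17982 → 103 full blocks, remainder 3797.
Within the partial block the first minute is 1800 frames and each further minute 1798, so 2 further minute boundaries passed. Total skipped labels = 18 × 103 + 2 × 2 = 1858.
Non-drop label index = 1855943 + 1858 = 1857801; at 30 labels/s that is 17:12:06:21, i.e. DF 17:12:06;21.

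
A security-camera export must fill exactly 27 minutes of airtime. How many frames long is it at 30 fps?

48600 frames

27 min = 1620 s.
Frames = 1620 × 30 = 48600.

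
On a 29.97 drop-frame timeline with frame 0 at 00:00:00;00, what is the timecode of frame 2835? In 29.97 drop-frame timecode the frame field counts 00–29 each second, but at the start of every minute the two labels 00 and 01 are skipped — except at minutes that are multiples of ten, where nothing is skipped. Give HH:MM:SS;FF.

Each 10-minute DF block holds 10 × 60 × 30 − 9 × 2 = 17982 frames. 2835 ÷ 17982 → 0 full blocks, remainder 2835.
Within the partial block the first minute is 1800 frames and each further minute 1798, so 1 further minute boundary passed. Total skipped labels = 18 × 0 + 2 × 1 = 2.
Non-drop label index = 2835 + 2 = 2837; at 30 labels/s that is 00:01:34:17, i.e. DF 00:01:34;17.

00:01:34;17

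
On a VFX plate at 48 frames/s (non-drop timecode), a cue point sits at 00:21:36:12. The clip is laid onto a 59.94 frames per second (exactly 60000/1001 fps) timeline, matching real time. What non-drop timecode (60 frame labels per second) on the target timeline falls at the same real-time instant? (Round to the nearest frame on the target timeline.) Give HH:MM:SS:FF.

Source frame index: (0×3600 + 21×60 + 36) × 48 + 12 = 62220.
Real time: 62220 / (48) = 5185/4 s.
Target frame: (5185/4) × (60000/1001) = 77775000/1001 ≈ 77697.303 → 77697.
At 60 labels/s: frame 77697 → 00:21:34:57.

00:21:34:57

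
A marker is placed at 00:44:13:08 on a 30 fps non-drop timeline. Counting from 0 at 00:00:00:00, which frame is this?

Total seconds to the label: (0 × 3600 + 44 × 60 + 13) = 2653.
Frame index = 2653 × 30 + 8 = 79598.

79598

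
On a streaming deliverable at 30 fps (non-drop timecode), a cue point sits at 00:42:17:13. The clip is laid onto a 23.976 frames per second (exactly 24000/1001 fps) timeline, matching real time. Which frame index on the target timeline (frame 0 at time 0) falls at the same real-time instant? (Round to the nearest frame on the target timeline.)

frame 60838

Source frame index: (0×3600 + 42×60 + 17) × 30 + 13 = 76123.
Real time: 76123 / (30) = 76123/30 s.
Target frame: (76123/30) × (24000/1001) = 60898400/1001 ≈ 60837.562 → 60838.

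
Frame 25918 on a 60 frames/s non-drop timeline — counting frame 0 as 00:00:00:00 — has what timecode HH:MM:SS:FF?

25918 ÷ 60 = 431 full seconds, remainder 58 frames.
431 s = 0 h 7 min 11 s.
Timecode: 00:07:11:58.

00:07:11:58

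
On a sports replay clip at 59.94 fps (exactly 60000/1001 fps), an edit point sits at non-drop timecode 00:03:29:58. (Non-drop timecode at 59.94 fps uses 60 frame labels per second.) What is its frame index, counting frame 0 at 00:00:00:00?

12598

Total seconds to the label: (0 × 3600 + 3 × 60 + 29) = 209.
Frame index = 209 × 60 + 58 = 12598.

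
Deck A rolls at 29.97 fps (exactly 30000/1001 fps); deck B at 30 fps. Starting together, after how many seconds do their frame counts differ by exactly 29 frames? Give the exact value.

The gap grows by |30 − 30000/1001| = 30/1001 frames per second.
Time for a 29-frame gap: 29 ÷ (30/1001) = 29029/30 s.

29029/30 seconds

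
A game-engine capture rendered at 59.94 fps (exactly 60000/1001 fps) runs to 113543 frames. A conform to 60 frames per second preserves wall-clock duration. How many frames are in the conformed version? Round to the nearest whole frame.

113657 frames

Frames at target rate = 113543 × (60) / (60000/1001) = 113656543/1000 ≈ 113656.543.
Nearest whole frame: 113657.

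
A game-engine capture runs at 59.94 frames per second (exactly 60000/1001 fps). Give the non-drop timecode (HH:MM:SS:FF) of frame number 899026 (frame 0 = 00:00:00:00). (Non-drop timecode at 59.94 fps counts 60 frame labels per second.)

04:09:43:46

899026 ÷ 60 = 14983 full seconds, remainder 46 frames.
14983 s = 4 h 9 min 43 s.
Timecode: 04:09:43:46.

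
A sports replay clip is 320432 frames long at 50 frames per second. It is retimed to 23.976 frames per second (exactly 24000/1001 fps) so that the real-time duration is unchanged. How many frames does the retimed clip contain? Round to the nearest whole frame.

153654 frames

Frames at target rate = 320432 × (24000/1001) / (50) = 21972480/143 ≈ 153653.706.
Nearest whole frame: 153654.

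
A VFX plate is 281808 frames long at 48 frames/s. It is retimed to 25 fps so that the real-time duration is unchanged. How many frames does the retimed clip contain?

Target frames = source frames × (target rate / source rate) = 281808 × (25)/(48) = 281808 × 25/48 = 146775.

146775 frames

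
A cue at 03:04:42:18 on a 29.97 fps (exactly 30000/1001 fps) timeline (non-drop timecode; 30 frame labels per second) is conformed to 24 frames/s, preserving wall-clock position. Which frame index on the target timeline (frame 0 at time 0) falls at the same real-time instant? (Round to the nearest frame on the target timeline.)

Source frame index: (3×3600 + 4×60 + 42) × 30 + 18 = 332478.
Real time: 332478 / (30000/1001) = 55468413/5000 s.
Target frame: (55468413/5000) × (24) = 166405239/625 ≈ 266248.382 → 266248.

frame 266248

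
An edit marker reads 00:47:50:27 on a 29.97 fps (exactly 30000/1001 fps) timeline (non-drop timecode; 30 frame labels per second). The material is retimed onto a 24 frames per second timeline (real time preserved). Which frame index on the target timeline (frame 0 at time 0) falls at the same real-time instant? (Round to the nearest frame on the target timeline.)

Source frame index: (0×3600 + 47×60 + 50) × 30 + 27 = 86127.
Real time: 86127 / (30000/1001) = 28737709/10000 s.
Target frame: (28737709/10000) × (24) = 86213127/1250 ≈ 68970.502 → 68971.

frame 68971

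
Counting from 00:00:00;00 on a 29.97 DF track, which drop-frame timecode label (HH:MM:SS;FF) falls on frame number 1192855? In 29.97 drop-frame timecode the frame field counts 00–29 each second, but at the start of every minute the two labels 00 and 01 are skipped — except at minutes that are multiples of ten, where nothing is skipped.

Each 10-minute DF block holds 10 × 60 × 30 − 9 × 2 = 17982 frames. 1192855 ÷ 17982 → 66 full blocks, remainder 6043.
Within the partial block the first minute is 1800 frames and each further minute 1798, so 3 further minute boundaries passed. Total skipped labels = 18 × 66 + 2 × 3 = 1194.
Non-drop label index = 1192855 + 1194 = 1194049; at 30 labels/s that is 11:03:21:19, i.e. DF 11:03:21;19.

11:03:21;19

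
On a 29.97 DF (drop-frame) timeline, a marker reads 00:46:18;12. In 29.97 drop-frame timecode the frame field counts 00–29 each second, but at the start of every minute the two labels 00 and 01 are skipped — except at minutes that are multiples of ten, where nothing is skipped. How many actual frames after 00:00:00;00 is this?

As if non-drop at 30 labels/s: (0 × 3600 + 46 × 60 + 18) × 30 + 12 = 83352.
Minute boundaries passed: 46; those not divisible by 10: 46 − 4 = 42; dropped labels = 2 × 42 = 84.
Actual frame index = 83352 − 84 = 83268.

83268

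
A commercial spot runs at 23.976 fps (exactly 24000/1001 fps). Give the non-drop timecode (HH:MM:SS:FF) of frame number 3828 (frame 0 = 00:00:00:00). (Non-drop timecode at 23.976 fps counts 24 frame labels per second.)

00:02:39:12

3828 ÷ 24 = 159 full seconds, remainder 12 frames.
159 s = 0 h 2 min 39 s.
Timecode: 00:02:39:12.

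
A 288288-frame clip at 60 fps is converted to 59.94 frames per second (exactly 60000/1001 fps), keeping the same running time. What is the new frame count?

288000 frames

Target frames = source frames × (target rate / source rate) = 288288 × (60000/1001)/(60) = 288288 × 1000/1001 = 288000.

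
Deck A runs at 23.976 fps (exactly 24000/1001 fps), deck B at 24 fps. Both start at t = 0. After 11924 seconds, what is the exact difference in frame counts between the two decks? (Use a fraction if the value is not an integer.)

26016/91 frames

A emits 24000/1001 × 11924 = 26016000/91 frames; B emits 24 × 11924 = 286176.
Difference = 26016/91 frames (≈ 285.8901); B is ahead of A.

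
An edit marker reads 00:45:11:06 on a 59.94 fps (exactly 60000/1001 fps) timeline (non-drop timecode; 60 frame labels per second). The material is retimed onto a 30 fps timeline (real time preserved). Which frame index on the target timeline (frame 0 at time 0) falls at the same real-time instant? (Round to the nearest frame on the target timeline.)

Source frame index: (0×3600 + 45×60 + 11) × 60 + 6 = 162666.
Real time: 162666 / (60000/1001) = 27138111/10000 s.
Target frame: (27138111/10000) × (30) = 81414333/1000 ≈ 81414.333 → 81414.

frame 81414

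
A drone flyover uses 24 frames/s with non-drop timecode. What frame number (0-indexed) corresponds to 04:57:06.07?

Total seconds to the label: (4 × 3600 + 57 × 60 + 6) = 17826.
Frame index = 17826 × 24 + 7 = 427831.

427831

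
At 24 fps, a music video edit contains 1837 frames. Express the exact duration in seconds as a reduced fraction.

1837/24 seconds

Running time = 1837 ÷ (24) = 1837 × 1/24 = 1837/24 s.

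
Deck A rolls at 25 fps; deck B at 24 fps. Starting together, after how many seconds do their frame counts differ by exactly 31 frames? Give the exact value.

The gap grows by |24 − 25| = 1 frame per second.
Time for a 31-frame gap: 31 ÷ (1) = 31 s.

31 seconds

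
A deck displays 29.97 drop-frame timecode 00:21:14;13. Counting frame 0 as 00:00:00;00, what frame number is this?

As if non-drop at 30 labels/s: (0 × 3600 + 21 × 60 + 14) × 30 + 13 = 38233.
Minute boundaries passed: 21; those not divisible by 10: 21 − 2 = 19; dropped labels = 2 × 19 = 38.
Actual frame index = 38233 − 38 = 38195.

38195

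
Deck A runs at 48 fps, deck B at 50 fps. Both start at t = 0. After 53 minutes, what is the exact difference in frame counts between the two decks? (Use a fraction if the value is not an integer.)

53 min = 3180 s.
A emits 48 × 3180 = 152640 frames; B emits 50 × 3180 = 159000.
Difference = 6360 frames; B is ahead of A.

6360 frames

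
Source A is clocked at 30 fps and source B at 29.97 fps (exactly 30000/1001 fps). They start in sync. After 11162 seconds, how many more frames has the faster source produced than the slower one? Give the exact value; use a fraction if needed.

334860/1001 frames

A emits 30 × 11162 = 334860 frames; B emits 30000/1001 × 11162 = 334860000/1001.
Difference = 334860/1001 frames (≈ 334.5255); B is behind A.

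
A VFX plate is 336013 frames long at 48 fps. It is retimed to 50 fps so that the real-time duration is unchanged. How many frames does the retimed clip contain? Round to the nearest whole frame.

Frames at target rate = 336013 × (50) / (48) = 8400325/24 ≈ 350013.542.
Nearest whole frame: 350014.

350014 frames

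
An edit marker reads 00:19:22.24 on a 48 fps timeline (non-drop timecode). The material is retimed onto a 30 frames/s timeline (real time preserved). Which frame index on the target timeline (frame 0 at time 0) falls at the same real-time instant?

frame 34875

Source frame index: (0×3600 + 19×60 + 22) × 48 + 24 = 55800.
Real time: 55800 / (48) = 2325/2 s.
Target frame: (2325/2) × (30) = 34875.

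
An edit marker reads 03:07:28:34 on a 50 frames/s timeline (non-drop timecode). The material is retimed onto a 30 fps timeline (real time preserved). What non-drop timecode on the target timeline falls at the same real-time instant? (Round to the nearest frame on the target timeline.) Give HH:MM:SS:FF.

03:07:28:20

Source frame index: (3×3600 + 7×60 + 28) × 50 + 34 = 562434.
Real time: 562434 / (50) = 281217/25 s.
Target frame: (281217/25) × (30) = 1687302/5 ≈ 337460.400 → 337460.
At 30 labels/s: frame 337460 → 03:07:28:20.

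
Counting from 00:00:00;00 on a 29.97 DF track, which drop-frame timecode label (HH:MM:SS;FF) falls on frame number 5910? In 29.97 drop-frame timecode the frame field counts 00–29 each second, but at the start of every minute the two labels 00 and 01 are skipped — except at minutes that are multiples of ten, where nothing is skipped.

00:03:17;06

Ten DF minutes hold 17982 frames, so frame 5910 lies in block 0 (frames 0–17981) with 5910 frames into that block.
The block's first minute is 1800 frames and the rest 1798 each; 5910 frames reaches minute 3, so 0 × 18 + 3 × 2 = 6 labels have been skipped so far.
Adding those back, label number 5910 + 6 = 5916 at 30 labels/s is 197 s + 6 f = 0 h 3 min 17 s frame 6, i.e. 00:03:17;06.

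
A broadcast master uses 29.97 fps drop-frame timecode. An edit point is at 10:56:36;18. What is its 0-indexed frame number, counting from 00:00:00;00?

Complete 10-minute blocks: 65, each 17982 frames → 1168830.
Remaining 6 whole minutes in the current block: 1800 + 5 × 1798 = 10790 frames.
Within the current minute: 36 × 30 + 18 − 2 = 1096 (labels ;00/;01 skipped at this minute). Total = 1168830 + 10790 + 1096 = 1180716.

1180716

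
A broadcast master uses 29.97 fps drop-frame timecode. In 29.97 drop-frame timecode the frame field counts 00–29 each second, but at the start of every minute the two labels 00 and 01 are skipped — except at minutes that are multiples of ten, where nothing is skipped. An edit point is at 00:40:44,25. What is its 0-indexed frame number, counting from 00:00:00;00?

As if non-drop at 30 labels/s: (0 × 3600 + 40 × 60 + 44) × 30 + 25 = 73345.
Minute boundaries passed: 40; those not divisible by 10: 40 − 4 = 36; dropped labels = 2 × 36 = 72.
Actual frame index = 73345 − 72 = 73273.

73273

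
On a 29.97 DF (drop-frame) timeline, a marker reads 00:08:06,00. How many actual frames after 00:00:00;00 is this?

Complete 10-minute blocks: 0, each 17982 frames → 0.
Remaining 8 whole minutes in the current block: 1800 + 7 × 1798 = 14386 frames.
Within the current minute: 6 × 30 + 0 − 2 = 178 (labels ;00/;01 skipped at this minute). Total = 0 + 14386 + 178 = 14564.

14564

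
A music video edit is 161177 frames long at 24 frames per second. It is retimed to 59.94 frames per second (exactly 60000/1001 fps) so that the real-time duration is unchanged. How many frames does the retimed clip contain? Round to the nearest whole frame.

402540 frames

Frames at target rate = 161177 × (60000/1001) / (24) = 402942500/1001 ≈ 402539.960.
Nearest whole frame: 402540.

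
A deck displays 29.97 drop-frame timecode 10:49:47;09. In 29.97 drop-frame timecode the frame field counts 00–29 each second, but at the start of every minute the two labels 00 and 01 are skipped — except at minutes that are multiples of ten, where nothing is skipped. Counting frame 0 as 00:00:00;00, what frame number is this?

As if non-drop at 30 labels/s: (10 × 3600 + 49 × 60 + 47) × 30 + 9 = 1169619.
Minute boundaries passed: 649; those not divisible by 10: 649 − 64 = 585; dropped labels = 2 × 585 = 1170.
Actual frame index = 1169619 − 1170 = 1168449.

1168449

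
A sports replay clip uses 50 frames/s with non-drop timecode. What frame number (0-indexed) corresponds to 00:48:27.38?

Total seconds to the label: (0 × 3600 + 48 × 60 + 27) = 2907.
Frame index = 2907 × 50 + 38 = 145388.

frame 145388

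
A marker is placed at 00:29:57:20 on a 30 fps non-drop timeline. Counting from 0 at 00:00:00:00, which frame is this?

53930

Total seconds to the label: (0 × 3600 + 29 × 60 + 57) = 1797.
Frame index = 1797 × 30 + 20 = 53930.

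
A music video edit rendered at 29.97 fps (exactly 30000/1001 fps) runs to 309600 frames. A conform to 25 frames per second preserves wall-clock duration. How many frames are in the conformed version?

Target frames = source frames × (target rate / source rate) = 309600 × (25)/(30000/1001) = 309600 × 1001/1200 = 258258.

258258 frames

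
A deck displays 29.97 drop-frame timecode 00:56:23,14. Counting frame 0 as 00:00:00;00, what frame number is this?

Complete 10-minute blocks: 5, each 17982 frames → 89910.
Remaining 6 whole minutes in the current block: 1800 + 5 × 1798 = 10790 frames.
Within the current minute: 23 × 30 + 14 − 2 = 702 (labels ;00/;01 skipped at this minute). Total = 89910 + 10790 + 702 = 101402.

101402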